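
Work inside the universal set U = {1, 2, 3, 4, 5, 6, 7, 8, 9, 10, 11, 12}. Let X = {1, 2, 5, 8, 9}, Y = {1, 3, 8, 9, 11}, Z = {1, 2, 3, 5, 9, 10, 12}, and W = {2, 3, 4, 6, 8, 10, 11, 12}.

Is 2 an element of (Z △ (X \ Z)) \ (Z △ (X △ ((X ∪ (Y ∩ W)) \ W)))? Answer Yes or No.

Yes

2 ∈ X and 2 ∈ Z, so 2 ∉ X \ Z
2 ∈ Z and 2 ∉ (X \ Z), so 2 ∈ Z △ (X \ Z)
2 ∉ Y and 2 ∈ W, so 2 ∉ Y ∩ W
2 ∈ X and 2 ∉ (Y ∩ W), so 2 ∈ X ∪ (Y ∩ W)
2 ∈ (X ∪ (Y ∩ W)) and 2 ∈ W, so 2 ∉ (X ∪ (Y ∩ W)) \ W
2 ∈ X and 2 ∉ ((X ∪ (Y ∩ W)) \ W), so 2 ∈ X △ ((X ∪ (Y ∩ W)) \ W)
2 ∈ Z and 2 ∈ (X △ ((X ∪ (Y ∩ W)) \ W)), so 2 ∉ Z △ (X △ ((X ∪ (Y ∩ W)) \ W))
2 ∈ (Z △ (X \ Z)) and 2 ∉ (Z △ (X △ ((X ∪ (Y ∩ W)) \ W))), so 2 ∈ (Z △ (X \ Z)) \ (Z △ (X △ ((X ∪ (Y ∩ W)) \ W)))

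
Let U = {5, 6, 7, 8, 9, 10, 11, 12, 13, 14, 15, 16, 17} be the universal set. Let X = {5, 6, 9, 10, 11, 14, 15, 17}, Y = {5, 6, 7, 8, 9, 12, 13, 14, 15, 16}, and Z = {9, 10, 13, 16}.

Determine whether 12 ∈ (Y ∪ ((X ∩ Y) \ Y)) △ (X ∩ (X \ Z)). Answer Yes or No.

12 ∉ X and 12 ∈ Y, so 12 ∉ X ∩ Y
12 ∉ (X ∩ Y) and 12 ∈ Y, so 12 ∉ (X ∩ Y) \ Y
12 ∈ Y and 12 ∉ ((X ∩ Y) \ Y), so 12 ∈ Y ∪ ((X ∩ Y) \ Y)
12 ∉ X and 12 ∉ Z, so 12 ∉ X \ Z
12 ∉ X and 12 ∉ (X \ Z), so 12 ∉ X ∩ (X \ Z)
12 ∈ (Y ∪ ((X ∩ Y) \ Y)) and 12 ∉ (X ∩ (X \ Z)), so 12 ∈ (Y ∪ ((X ∩ Y) \ Y)) △ (X ∩ (X \ Z))

Yes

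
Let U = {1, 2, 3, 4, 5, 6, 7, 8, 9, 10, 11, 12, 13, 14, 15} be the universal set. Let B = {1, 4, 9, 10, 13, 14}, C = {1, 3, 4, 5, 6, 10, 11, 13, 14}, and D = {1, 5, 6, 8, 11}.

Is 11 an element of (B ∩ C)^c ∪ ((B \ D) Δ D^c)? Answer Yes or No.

Yes

11 ∉ B and 11 ∈ C, so 11 ∉ B ∩ C
11 ∈ (B ∩ C)^c since 11 ∉ (B ∩ C)
11 ∉ B and 11 ∈ D, so 11 ∉ B \ D
11 ∈ D, so 11 ∉ D^c
11 ∉ (B \ D) and 11 ∉ D^c, so 11 ∉ (B \ D) Δ D^c
11 ∈ (B ∩ C)^c and 11 ∉ ((B \ D) Δ D^c), so 11 ∈ (B ∩ C)^c ∪ ((B \ D) Δ D^c)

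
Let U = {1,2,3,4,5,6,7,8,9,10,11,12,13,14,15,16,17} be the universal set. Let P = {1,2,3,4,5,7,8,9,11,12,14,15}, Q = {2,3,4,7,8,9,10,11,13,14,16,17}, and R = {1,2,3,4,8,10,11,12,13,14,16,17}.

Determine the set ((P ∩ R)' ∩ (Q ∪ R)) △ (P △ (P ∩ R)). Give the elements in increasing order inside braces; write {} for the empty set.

P ∩ R = {1,2,3,4,8,11,12,14}
(P ∩ R)' = {5,6,7,9,10,13,15,16,17}
Q ∪ R = {1,2,3,4,7,8,9,10,11,12,13,14,16,17}
(P ∩ R)' ∩ (Q ∪ R) = {7,9,10,13,16,17}
P △ (P ∩ R) = {5,7,9,15}
((P ∩ R)' ∩ (Q ∪ R)) △ (P △ (P ∩ R)) = {5,10,13,15,16,17}

{5,10,13,15,16,17}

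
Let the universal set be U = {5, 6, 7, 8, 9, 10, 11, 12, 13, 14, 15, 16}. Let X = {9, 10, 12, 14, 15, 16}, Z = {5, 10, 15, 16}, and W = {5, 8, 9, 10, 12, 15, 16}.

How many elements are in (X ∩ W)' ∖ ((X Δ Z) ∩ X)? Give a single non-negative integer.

6

X ∩ W = {9, 10, 12, 15, 16}
(X ∩ W)' = {5, 6, 7, 8, 11, 13, 14}
X Δ Z = {5, 9, 12, 14}
(X Δ Z) ∩ X = {9, 12, 14}
(X ∩ W)' ∖ ((X Δ Z) ∩ X) = {5, 6, 7, 8, 11, 13}
|(X ∩ W)' ∖ ((X Δ Z) ∩ X)| = 6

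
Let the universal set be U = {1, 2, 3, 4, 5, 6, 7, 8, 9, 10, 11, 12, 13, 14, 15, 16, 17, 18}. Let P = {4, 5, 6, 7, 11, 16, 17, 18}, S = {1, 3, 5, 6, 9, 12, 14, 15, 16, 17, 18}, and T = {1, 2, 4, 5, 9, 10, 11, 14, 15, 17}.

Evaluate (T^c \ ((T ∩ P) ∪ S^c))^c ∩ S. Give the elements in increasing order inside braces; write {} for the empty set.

{1, 5, 9, 14, 15, 17}

T^c = {3, 6, 7, 8, 12, 13, 16, 18}
T ∩ P = {4, 5, 11, 17}
S^c = {2, 4, 7, 8, 10, 11, 13}
(T ∩ P) ∪ S^c = {2, 4, 5, 7, 8, 10, 11, 13, 17}
T^c \ ((T ∩ P) ∪ S^c) = {3, 6, 12, 16, 18}
(T^c \ ((T ∩ P) ∪ S^c))^c = {1, 2, 4, 5, 7, 8, 9, 10, 11, 13, 14, 15, 17}
(T^c \ ((T ∩ P) ∪ S^c))^c ∩ S = {1, 5, 9, 14, 15, 17}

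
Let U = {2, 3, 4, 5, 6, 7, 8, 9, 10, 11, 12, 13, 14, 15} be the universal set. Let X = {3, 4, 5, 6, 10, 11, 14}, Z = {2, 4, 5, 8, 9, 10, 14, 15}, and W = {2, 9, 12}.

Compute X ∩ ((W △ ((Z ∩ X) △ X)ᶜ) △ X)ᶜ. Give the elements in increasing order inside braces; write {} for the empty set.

Z ∩ X = {4, 5, 10, 14}
(Z ∩ X) △ X = {3, 6, 11}
((Z ∩ X) △ X)ᶜ = {2, 4, 5, 7, 8, 9, 10, 12, 13, 14, 15}
W △ ((Z ∩ X) △ X)ᶜ = {4, 5, 7, 8, 10, 13, 14, 15}
(W △ ((Z ∩ X) △ X)ᶜ) △ X = {3, 6, 7, 8, 11, 13, 15}
((W △ ((Z ∩ X) △ X)ᶜ) △ X)ᶜ = {2, 4, 5, 9, 10, 12, 14}
X ∩ ((W △ ((Z ∩ X) △ X)ᶜ) △ X)ᶜ = {4, 5, 10, 14}

{4, 5, 10, 14}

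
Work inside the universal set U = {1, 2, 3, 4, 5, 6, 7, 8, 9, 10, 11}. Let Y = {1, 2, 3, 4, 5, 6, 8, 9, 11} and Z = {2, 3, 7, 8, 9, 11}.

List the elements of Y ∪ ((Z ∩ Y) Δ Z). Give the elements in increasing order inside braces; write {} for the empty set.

{1, 2, 3, 4, 5, 6, 7, 8, 9, 11}

Z ∩ Y = {2, 3, 8, 9, 11}
(Z ∩ Y) Δ Z = {7}
Y ∪ ((Z ∩ Y) Δ Z) = {1, 2, 3, 4, 5, 6, 7, 8, 9, 11}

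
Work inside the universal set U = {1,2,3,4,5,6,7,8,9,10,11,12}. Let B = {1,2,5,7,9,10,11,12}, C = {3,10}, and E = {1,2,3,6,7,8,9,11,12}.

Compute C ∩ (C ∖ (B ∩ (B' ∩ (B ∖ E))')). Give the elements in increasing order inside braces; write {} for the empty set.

{3}

B' = {3,4,6,8}
B ∖ E = {5,10}
B' ∩ (B ∖ E) = {}
(B' ∩ (B ∖ E))' = {1,2,3,4,5,6,7,8,9,10,11,12}
B ∩ (B' ∩ (B ∖ E))' = {1,2,5,7,9,10,11,12}
C ∖ (B ∩ (B' ∩ (B ∖ E))') = {3}
C ∩ (C ∖ (B ∩ (B' ∩ (B ∖ E))')) = {3}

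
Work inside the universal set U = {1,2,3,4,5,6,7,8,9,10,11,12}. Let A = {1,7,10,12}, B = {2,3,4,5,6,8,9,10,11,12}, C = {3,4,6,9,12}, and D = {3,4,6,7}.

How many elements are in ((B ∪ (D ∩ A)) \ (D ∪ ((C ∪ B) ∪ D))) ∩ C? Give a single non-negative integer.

0

D ∩ A = {7}
B ∪ (D ∩ A) = {2,3,4,5,6,7,8,9,10,11,12}
C ∪ B = {2,3,4,5,6,8,9,10,11,12}
(C ∪ B) ∪ D = {2,3,4,5,6,7,8,9,10,11,12}
D ∪ ((C ∪ B) ∪ D) = {2,3,4,5,6,7,8,9,10,11,12}
(B ∪ (D ∩ A)) \ (D ∪ ((C ∪ B) ∪ D)) = {}
((B ∪ (D ∩ A)) \ (D ∪ ((C ∪ B) ∪ D))) ∩ C = {}
|((B ∪ (D ∩ A)) \ (D ∪ ((C ∪ B) ∪ D))) ∩ C| = 0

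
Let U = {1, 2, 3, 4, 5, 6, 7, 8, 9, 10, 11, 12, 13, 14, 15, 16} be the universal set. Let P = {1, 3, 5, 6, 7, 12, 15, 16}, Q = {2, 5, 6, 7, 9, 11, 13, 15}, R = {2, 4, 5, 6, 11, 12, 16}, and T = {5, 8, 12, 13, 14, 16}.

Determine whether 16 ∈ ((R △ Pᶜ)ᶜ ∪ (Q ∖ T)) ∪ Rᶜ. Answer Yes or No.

No

16 ∈ P, so 16 ∉ Pᶜ
16 ∈ R and 16 ∉ Pᶜ, so 16 ∈ R △ Pᶜ
16 ∉ (R △ Pᶜ)ᶜ since 16 ∈ (R △ Pᶜ)
16 ∉ Q and 16 ∈ T, so 16 ∉ Q ∖ T
16 ∉ (R △ Pᶜ)ᶜ and 16 ∉ (Q ∖ T), so 16 ∉ (R △ Pᶜ)ᶜ ∪ (Q ∖ T)
16 ∈ R, so 16 ∉ Rᶜ
16 ∉ ((R △ Pᶜ)ᶜ ∪ (Q ∖ T)) and 16 ∉ Rᶜ, so 16 ∉ ((R △ Pᶜ)ᶜ ∪ (Q ∖ T)) ∪ Rᶜ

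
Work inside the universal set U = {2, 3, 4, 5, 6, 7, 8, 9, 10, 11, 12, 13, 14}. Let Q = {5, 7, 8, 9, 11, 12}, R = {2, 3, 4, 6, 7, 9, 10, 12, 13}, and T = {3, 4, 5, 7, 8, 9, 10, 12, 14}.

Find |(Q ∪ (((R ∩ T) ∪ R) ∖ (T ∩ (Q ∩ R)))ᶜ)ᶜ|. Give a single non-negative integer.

6

R ∩ T = {3, 4, 7, 9, 10, 12}
(R ∩ T) ∪ R = {2, 3, 4, 6, 7, 9, 10, 12, 13}
Q ∩ R = {7, 9, 12}
T ∩ (Q ∩ R) = {7, 9, 12}
((R ∩ T) ∪ R) ∖ (T ∩ (Q ∩ R)) = {2, 3, 4, 6, 10, 13}
(((R ∩ T) ∪ R) ∖ (T ∩ (Q ∩ R)))ᶜ = {5, 7, 8, 9, 11, 12, 14}
Q ∪ (((R ∩ T) ∪ R) ∖ (T ∩ (Q ∩ R)))ᶜ = {5, 7, 8, 9, 11, 12, 14}
(Q ∪ (((R ∩ T) ∪ R) ∖ (T ∩ (Q ∩ R)))ᶜ)ᶜ = {2, 3, 4, 6, 10, 13}
|(Q ∪ (((R ∩ T) ∪ R) ∖ (T ∩ (Q ∩ R)))ᶜ)ᶜ| = 6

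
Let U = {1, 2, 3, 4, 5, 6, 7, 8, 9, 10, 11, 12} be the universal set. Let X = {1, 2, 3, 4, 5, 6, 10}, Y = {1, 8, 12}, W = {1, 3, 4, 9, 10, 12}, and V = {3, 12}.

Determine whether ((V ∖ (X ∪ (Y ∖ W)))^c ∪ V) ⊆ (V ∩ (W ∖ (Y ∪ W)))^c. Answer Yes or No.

Y ∖ W = {8}
X ∪ (Y ∖ W) = {1, 2, 3, 4, 5, 6, 8, 10}
V ∖ (X ∪ (Y ∖ W)) = {12}
(V ∖ (X ∪ (Y ∖ W)))^c = {1, 2, 3, 4, 5, 6, 7, 8, 9, 10, 11}
(V ∖ (X ∪ (Y ∖ W)))^c ∪ V = {1, 2, 3, 4, 5, 6, 7, 8, 9, 10, 11, 12}
Y ∪ W = {1, 3, 4, 8, 9, 10, 12}
W ∖ (Y ∪ W) = {}
V ∩ (W ∖ (Y ∪ W)) = {}
(V ∩ (W ∖ (Y ∪ W)))^c = {1, 2, 3, 4, 5, 6, 7, 8, 9, 10, 11, 12}
Every element of {1, 2, 3, 4, 5, 6, 7, 8, 9, 10, 11, 12} is in {1, 2, 3, 4, 5, 6, 7, 8, 9, 10, 11, 12}, so (V ∖ (X ∪ (Y ∖ W)))^c ∪ V ⊆ (V ∩ (W ∖ (Y ∪ W)))^c.

Yes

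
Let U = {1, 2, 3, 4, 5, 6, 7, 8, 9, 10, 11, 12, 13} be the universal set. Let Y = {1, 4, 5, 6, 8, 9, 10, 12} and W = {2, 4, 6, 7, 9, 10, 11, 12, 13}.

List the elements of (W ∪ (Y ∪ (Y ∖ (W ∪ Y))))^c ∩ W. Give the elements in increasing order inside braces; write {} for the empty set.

W ∪ Y = {1, 2, 4, 5, 6, 7, 8, 9, 10, 11, 12, 13}
Y ∖ (W ∪ Y) = {}
Y ∪ (Y ∖ (W ∪ Y)) = {1, 4, 5, 6, 8, 9, 10, 12}
W ∪ (Y ∪ (Y ∖ (W ∪ Y))) = {1, 2, 4, 5, 6, 7, 8, 9, 10, 11, 12, 13}
(W ∪ (Y ∪ (Y ∖ (W ∪ Y))))^c = {3}
(W ∪ (Y ∪ (Y ∖ (W ∪ Y))))^c ∩ W = {}

{}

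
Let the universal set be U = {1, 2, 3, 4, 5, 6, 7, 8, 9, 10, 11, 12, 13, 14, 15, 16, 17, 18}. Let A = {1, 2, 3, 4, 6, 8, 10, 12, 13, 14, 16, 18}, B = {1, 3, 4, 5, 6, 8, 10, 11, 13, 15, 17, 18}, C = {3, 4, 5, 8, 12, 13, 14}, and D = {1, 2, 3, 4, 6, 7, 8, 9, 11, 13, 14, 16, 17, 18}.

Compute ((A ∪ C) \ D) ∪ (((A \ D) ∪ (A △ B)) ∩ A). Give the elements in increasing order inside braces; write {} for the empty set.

{2, 5, 10, 12, 14, 16}

A ∪ C = {1, 2, 3, 4, 5, 6, 8, 10, 12, 13, 14, 16, 18}
(A ∪ C) \ D = {5, 10, 12}
A \ D = {10, 12}
A △ B = {2, 5, 11, 12, 14, 15, 16, 17}
(A \ D) ∪ (A △ B) = {2, 5, 10, 11, 12, 14, 15, 16, 17}
((A \ D) ∪ (A △ B)) ∩ A = {2, 10, 12, 14, 16}
((A ∪ C) \ D) ∪ (((A \ D) ∪ (A △ B)) ∩ A) = {2, 5, 10, 12, 14, 16}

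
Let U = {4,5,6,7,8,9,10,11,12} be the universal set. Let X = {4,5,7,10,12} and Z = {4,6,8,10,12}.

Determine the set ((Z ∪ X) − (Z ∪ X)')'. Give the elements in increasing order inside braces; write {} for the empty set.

Z ∪ X = {4,5,6,7,8,10,12}
(Z ∪ X)' = {9,11}
(Z ∪ X) − (Z ∪ X)' = {4,5,6,7,8,10,12}
((Z ∪ X) − (Z ∪ X)')' = {9,11}

{9,11}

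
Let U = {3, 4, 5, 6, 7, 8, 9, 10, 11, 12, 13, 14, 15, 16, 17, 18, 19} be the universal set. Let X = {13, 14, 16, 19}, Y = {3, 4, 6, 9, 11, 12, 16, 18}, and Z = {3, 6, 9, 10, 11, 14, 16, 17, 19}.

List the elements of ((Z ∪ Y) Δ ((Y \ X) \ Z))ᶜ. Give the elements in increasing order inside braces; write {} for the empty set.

{4, 5, 7, 8, 12, 13, 15, 18}

Z ∪ Y = {3, 4, 6, 9, 10, 11, 12, 14, 16, 17, 18, 19}
Y \ X = {3, 4, 6, 9, 11, 12, 18}
(Y \ X) \ Z = {4, 12, 18}
(Z ∪ Y) Δ ((Y \ X) \ Z) = {3, 6, 9, 10, 11, 14, 16, 17, 19}
((Z ∪ Y) Δ ((Y \ X) \ Z))ᶜ = {4, 5, 7, 8, 12, 13, 15, 18}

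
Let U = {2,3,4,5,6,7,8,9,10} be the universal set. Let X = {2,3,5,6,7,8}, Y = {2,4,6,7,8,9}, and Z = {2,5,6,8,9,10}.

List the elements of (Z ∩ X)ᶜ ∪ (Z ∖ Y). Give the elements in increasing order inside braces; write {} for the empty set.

{3,4,5,7,9,10}

Z ∩ X = {2,5,6,8}
(Z ∩ X)ᶜ = {3,4,7,9,10}
Z ∖ Y = {5,10}
(Z ∩ X)ᶜ ∪ (Z ∖ Y) = {3,4,5,7,9,10}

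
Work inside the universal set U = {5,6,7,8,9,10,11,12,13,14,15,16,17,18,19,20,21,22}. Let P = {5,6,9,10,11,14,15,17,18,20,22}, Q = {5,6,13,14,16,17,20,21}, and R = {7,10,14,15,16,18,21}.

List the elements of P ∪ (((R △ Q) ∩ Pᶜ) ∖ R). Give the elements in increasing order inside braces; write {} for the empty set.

{5,6,9,10,11,13,14,15,17,18,20,22}

R △ Q = {5,6,7,10,13,15,17,18,20}
Pᶜ = {7,8,12,13,16,19,21}
(R △ Q) ∩ Pᶜ = {7,13}
((R △ Q) ∩ Pᶜ) ∖ R = {13}
P ∪ (((R △ Q) ∩ Pᶜ) ∖ R) = {5,6,9,10,11,13,14,15,17,18,20,22}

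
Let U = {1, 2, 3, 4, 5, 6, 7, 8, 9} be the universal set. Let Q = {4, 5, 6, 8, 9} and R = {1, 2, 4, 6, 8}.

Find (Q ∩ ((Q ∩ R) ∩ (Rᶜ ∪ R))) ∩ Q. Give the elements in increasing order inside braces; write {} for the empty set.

{4, 6, 8}

Q ∩ R = {4, 6, 8}
Rᶜ = {3, 5, 7, 9}
Rᶜ ∪ R = {1, 2, 3, 4, 5, 6, 7, 8, 9}
(Q ∩ R) ∩ (Rᶜ ∪ R) = {4, 6, 8}
Q ∩ ((Q ∩ R) ∩ (Rᶜ ∪ R)) = {4, 6, 8}
(Q ∩ ((Q ∩ R) ∩ (Rᶜ ∪ R))) ∩ Q = {4, 6, 8}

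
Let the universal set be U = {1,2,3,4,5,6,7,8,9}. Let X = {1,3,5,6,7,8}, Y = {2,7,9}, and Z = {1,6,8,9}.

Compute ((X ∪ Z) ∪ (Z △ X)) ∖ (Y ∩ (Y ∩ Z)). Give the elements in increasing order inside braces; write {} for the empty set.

{1,3,5,6,7,8}

X ∪ Z = {1,3,5,6,7,8,9}
Z △ X = {3,5,7,9}
(X ∪ Z) ∪ (Z △ X) = {1,3,5,6,7,8,9}
Y ∩ Z = {9}
Y ∩ (Y ∩ Z) = {9}
((X ∪ Z) ∪ (Z △ X)) ∖ (Y ∩ (Y ∩ Z)) = {1,3,5,6,7,8}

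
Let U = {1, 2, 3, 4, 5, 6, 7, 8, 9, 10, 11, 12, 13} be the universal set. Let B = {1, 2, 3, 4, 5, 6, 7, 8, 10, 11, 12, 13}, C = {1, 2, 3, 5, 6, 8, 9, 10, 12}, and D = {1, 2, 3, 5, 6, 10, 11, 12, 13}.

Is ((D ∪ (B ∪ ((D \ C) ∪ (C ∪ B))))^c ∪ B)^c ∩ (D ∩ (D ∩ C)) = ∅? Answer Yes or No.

Yes

D \ C = {11, 13}
C ∪ B = {1, 2, 3, 4, 5, 6, 7, 8, 9, 10, 11, 12, 13}
(D \ C) ∪ (C ∪ B) = {1, 2, 3, 4, 5, 6, 7, 8, 9, 10, 11, 12, 13}
B ∪ ((D \ C) ∪ (C ∪ B)) = {1, 2, 3, 4, 5, 6, 7, 8, 9, 10, 11, 12, 13}
D ∪ (B ∪ ((D \ C) ∪ (C ∪ B))) = {1, 2, 3, 4, 5, 6, 7, 8, 9, 10, 11, 12, 13}
(D ∪ (B ∪ ((D \ C) ∪ (C ∪ B))))^c = {}
(D ∪ (B ∪ ((D \ C) ∪ (C ∪ B))))^c ∪ B = {1, 2, 3, 4, 5, 6, 7, 8, 10, 11, 12, 13}
((D ∪ (B ∪ ((D \ C) ∪ (C ∪ B))))^c ∪ B)^c = {9}
D ∩ C = {1, 2, 3, 5, 6, 10, 12}
D ∩ (D ∩ C) = {1, 2, 3, 5, 6, 10, 12}
{9} and {1, 2, 3, 5, 6, 10, 12} share no elements.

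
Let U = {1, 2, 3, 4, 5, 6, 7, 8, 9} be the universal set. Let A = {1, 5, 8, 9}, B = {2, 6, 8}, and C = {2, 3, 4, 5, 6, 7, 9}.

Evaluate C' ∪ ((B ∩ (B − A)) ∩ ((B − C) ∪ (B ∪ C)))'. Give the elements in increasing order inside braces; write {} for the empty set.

{1, 3, 4, 5, 7, 8, 9}

C' = {1, 8}
B − A = {2, 6}
B ∩ (B − A) = {2, 6}
B − C = {8}
B ∪ C = {2, 3, 4, 5, 6, 7, 8, 9}
(B − C) ∪ (B ∪ C) = {2, 3, 4, 5, 6, 7, 8, 9}
(B ∩ (B − A)) ∩ ((B − C) ∪ (B ∪ C)) = {2, 6}
((B ∩ (B − A)) ∩ ((B − C) ∪ (B ∪ C)))' = {1, 3, 4, 5, 7, 8, 9}
C' ∪ ((B ∩ (B − A)) ∩ ((B − C) ∪ (B ∪ C)))' = {1, 3, 4, 5, 7, 8, 9}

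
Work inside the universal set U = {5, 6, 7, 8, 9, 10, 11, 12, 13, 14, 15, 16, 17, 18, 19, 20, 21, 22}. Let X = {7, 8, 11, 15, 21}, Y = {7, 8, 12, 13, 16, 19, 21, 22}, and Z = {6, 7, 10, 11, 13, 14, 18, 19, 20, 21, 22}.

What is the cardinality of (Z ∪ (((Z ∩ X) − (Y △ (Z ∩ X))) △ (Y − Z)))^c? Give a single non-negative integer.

Z ∩ X = {7, 11, 21}
Y △ (Z ∩ X) = {8, 11, 12, 13, 16, 19, 22}
(Z ∩ X) − (Y △ (Z ∩ X)) = {7, 21}
Y − Z = {8, 12, 16}
((Z ∩ X) − (Y △ (Z ∩ X))) △ (Y − Z) = {7, 8, 12, 16, 21}
Z ∪ (((Z ∩ X) − (Y △ (Z ∩ X))) △ (Y − Z)) = {6, 7, 8, 10, 11, 12, 13, 14, 16, 18, 19, 20, 21, 22}
(Z ∪ (((Z ∩ X) − (Y △ (Z ∩ X))) △ (Y − Z)))^c = {5, 9, 15, 17}
|(Z ∪ (((Z ∩ X) − (Y △ (Z ∩ X))) △ (Y − Z)))^c| = 4

4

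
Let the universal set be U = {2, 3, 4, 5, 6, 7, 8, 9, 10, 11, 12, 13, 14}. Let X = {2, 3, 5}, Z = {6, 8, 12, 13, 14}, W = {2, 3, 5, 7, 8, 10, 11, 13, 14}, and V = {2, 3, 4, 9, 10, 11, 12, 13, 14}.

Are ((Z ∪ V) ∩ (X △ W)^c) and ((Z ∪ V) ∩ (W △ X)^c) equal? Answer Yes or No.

Z ∪ V = {2, 3, 4, 6, 8, 9, 10, 11, 12, 13, 14}
X △ W = {7, 8, 10, 11, 13, 14}
(X △ W)^c = {2, 3, 4, 5, 6, 9, 12}
(Z ∪ V) ∩ (X △ W)^c = {2, 3, 4, 6, 9, 12}
W △ X = {7, 8, 10, 11, 13, 14}
(W △ X)^c = {2, 3, 4, 5, 6, 9, 12}
(Z ∪ V) ∩ (W △ X)^c = {2, 3, 4, 6, 9, 12}
Both equal {2, 3, 4, 6, 9, 12}, so (Z ∪ V) ∩ (X △ W)^c = (Z ∪ V) ∩ (W △ X)^c.

Yes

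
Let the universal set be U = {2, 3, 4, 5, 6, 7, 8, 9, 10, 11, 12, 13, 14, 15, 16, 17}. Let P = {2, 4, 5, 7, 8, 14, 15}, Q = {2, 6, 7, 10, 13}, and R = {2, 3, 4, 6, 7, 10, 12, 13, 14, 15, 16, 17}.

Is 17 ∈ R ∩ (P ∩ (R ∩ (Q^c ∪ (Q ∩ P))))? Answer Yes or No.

17 ∉ Q, so 17 ∈ Q^c
17 ∉ Q and 17 ∉ P, so 17 ∉ Q ∩ P
17 ∈ Q^c and 17 ∉ (Q ∩ P), so 17 ∈ Q^c ∪ (Q ∩ P)
17 ∈ R and 17 ∈ (Q^c ∪ (Q ∩ P)), so 17 ∈ R ∩ (Q^c ∪ (Q ∩ P))
17 ∉ P and 17 ∈ (R ∩ (Q^c ∪ (Q ∩ P))), so 17 ∉ P ∩ (R ∩ (Q^c ∪ (Q ∩ P)))
17 ∈ R and 17 ∉ (P ∩ (R ∩ (Q^c ∪ (Q ∩ P)))), so 17 ∉ R ∩ (P ∩ (R ∩ (Q^c ∪ (Q ∩ P))))

No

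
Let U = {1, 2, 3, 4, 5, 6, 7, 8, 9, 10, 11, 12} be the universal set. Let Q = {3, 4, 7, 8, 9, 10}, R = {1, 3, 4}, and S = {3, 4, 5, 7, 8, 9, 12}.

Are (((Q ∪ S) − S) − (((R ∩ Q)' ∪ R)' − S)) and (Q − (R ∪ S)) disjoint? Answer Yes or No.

No

Q ∪ S = {3, 4, 5, 7, 8, 9, 10, 12}
(Q ∪ S) − S = {10}
R ∩ Q = {3, 4}
(R ∩ Q)' = {1, 2, 5, 6, 7, 8, 9, 10, 11, 12}
(R ∩ Q)' ∪ R = {1, 2, 3, 4, 5, 6, 7, 8, 9, 10, 11, 12}
((R ∩ Q)' ∪ R)' = {}
((R ∩ Q)' ∪ R)' − S = {}
((Q ∪ S) − S) − (((R ∩ Q)' ∪ R)' − S) = {10}
R ∪ S = {1, 3, 4, 5, 7, 8, 9, 12}
Q − (R ∪ S) = {10}
10 lies in both, so they are not disjoint.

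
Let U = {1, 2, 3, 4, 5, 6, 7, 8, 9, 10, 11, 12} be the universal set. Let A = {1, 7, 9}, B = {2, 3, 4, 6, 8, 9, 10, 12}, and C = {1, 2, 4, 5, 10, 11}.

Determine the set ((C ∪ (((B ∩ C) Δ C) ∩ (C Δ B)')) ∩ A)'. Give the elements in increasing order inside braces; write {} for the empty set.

B ∩ C = {2, 4, 10}
(B ∩ C) Δ C = {1, 5, 11}
C Δ B = {1, 3, 5, 6, 8, 9, 11, 12}
(C Δ B)' = {2, 4, 7, 10}
((B ∩ C) Δ C) ∩ (C Δ B)' = {}
C ∪ (((B ∩ C) Δ C) ∩ (C Δ B)') = {1, 2, 4, 5, 10, 11}
(C ∪ (((B ∩ C) Δ C) ∩ (C Δ B)')) ∩ A = {1}
((C ∪ (((B ∩ C) Δ C) ∩ (C Δ B)')) ∩ A)' = {2, 3, 4, 5, 6, 7, 8, 9, 10, 11, 12}

{2, 3, 4, 5, 6, 7, 8, 9, 10, 11, 12}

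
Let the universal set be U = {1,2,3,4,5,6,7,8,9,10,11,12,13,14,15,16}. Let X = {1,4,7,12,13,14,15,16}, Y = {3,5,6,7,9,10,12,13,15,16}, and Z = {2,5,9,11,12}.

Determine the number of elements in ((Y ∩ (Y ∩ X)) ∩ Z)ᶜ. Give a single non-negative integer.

15

Y ∩ X = {7,12,13,15,16}
Y ∩ (Y ∩ X) = {7,12,13,15,16}
(Y ∩ (Y ∩ X)) ∩ Z = {12}
((Y ∩ (Y ∩ X)) ∩ Z)ᶜ = {1,2,3,4,5,6,7,8,9,10,11,13,14,15,16}
|((Y ∩ (Y ∩ X)) ∩ Z)ᶜ| = 15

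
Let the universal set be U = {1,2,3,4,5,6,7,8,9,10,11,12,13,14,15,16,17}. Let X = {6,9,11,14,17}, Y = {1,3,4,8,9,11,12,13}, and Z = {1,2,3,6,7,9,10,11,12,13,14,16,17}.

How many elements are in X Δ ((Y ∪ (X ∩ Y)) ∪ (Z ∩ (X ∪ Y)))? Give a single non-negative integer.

X ∩ Y = {9,11}
Y ∪ (X ∩ Y) = {1,3,4,8,9,11,12,13}
X ∪ Y = {1,3,4,6,8,9,11,12,13,14,17}
Z ∩ (X ∪ Y) = {1,3,6,9,11,12,13,14,17}
(Y ∪ (X ∩ Y)) ∪ (Z ∩ (X ∪ Y)) = {1,3,4,6,8,9,11,12,13,14,17}
X Δ ((Y ∪ (X ∩ Y)) ∪ (Z ∩ (X ∪ Y))) = {1,3,4,8,12,13}
|X Δ ((Y ∪ (X ∩ Y)) ∪ (Z ∩ (X ∪ Y)))| = 6

6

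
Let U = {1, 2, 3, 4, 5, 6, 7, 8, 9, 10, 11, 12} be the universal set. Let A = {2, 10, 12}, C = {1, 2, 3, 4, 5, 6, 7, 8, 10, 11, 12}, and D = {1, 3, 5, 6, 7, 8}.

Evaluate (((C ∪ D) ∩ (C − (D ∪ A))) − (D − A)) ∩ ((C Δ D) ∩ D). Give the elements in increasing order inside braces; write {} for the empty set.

C ∪ D = {1, 2, 3, 4, 5, 6, 7, 8, 10, 11, 12}
D ∪ A = {1, 2, 3, 5, 6, 7, 8, 10, 12}
C − (D ∪ A) = {4, 11}
(C ∪ D) ∩ (C − (D ∪ A)) = {4, 11}
D − A = {1, 3, 5, 6, 7, 8}
((C ∪ D) ∩ (C − (D ∪ A))) − (D − A) = {4, 11}
C Δ D = {2, 4, 10, 11, 12}
(C Δ D) ∩ D = {}
(((C ∪ D) ∩ (C − (D ∪ A))) − (D − A)) ∩ ((C Δ D) ∩ D) = {}

{}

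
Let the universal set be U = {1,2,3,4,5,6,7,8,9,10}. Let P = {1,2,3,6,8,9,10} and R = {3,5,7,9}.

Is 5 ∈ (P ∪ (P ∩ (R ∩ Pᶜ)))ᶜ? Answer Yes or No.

Yes

5 ∉ P, so 5 ∈ Pᶜ
5 ∈ R and 5 ∈ Pᶜ, so 5 ∈ R ∩ Pᶜ
5 ∉ P and 5 ∈ (R ∩ Pᶜ), so 5 ∉ P ∩ (R ∩ Pᶜ)
5 ∉ P and 5 ∉ (P ∩ (R ∩ Pᶜ)), so 5 ∉ P ∪ (P ∩ (R ∩ Pᶜ))
5 ∈ (P ∪ (P ∩ (R ∩ Pᶜ)))ᶜ since 5 ∉ (P ∪ (P ∩ (R ∩ Pᶜ)))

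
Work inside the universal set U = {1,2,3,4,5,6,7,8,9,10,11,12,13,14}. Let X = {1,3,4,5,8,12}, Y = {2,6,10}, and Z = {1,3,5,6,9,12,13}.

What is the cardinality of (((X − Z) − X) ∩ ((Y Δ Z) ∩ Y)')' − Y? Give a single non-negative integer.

11

X − Z = {4,8}
(X − Z) − X = {}
Y Δ Z = {1,2,3,5,9,10,12,13}
(Y Δ Z) ∩ Y = {2,10}
((Y Δ Z) ∩ Y)' = {1,3,4,5,6,7,8,9,11,12,13,14}
((X − Z) − X) ∩ ((Y Δ Z) ∩ Y)' = {}
(((X − Z) − X) ∩ ((Y Δ Z) ∩ Y)')' = {1,2,3,4,5,6,7,8,9,10,11,12,13,14}
(((X − Z) − X) ∩ ((Y Δ Z) ∩ Y)')' − Y = {1,3,4,5,7,8,9,11,12,13,14}
|(((X − Z) − X) ∩ ((Y Δ Z) ∩ Y)')' − Y| = 11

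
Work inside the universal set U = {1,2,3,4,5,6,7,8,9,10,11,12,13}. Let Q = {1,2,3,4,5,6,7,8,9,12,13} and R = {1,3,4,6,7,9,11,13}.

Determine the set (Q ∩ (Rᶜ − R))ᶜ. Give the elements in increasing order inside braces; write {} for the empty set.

{1,3,4,6,7,9,10,11,13}

Rᶜ = {2,5,8,10,12}
Rᶜ − R = {2,5,8,10,12}
Q ∩ (Rᶜ − R) = {2,5,8,12}
(Q ∩ (Rᶜ − R))ᶜ = {1,3,4,6,7,9,10,11,13}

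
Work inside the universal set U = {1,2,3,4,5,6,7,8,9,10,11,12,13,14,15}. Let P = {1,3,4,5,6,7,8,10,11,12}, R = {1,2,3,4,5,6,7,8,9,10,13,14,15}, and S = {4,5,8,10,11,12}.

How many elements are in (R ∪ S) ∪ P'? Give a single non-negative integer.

15

R ∪ S = {1,2,3,4,5,6,7,8,9,10,11,12,13,14,15}
P' = {2,9,13,14,15}
(R ∪ S) ∪ P' = {1,2,3,4,5,6,7,8,9,10,11,12,13,14,15}
|(R ∪ S) ∪ P'| = 15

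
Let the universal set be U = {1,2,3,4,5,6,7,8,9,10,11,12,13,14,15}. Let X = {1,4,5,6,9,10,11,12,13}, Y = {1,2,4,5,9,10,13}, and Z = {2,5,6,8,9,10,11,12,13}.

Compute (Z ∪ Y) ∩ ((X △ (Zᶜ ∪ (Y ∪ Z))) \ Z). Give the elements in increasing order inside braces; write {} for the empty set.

{}

Z ∪ Y = {1,2,4,5,6,8,9,10,11,12,13}
Zᶜ = {1,3,4,7,14,15}
Y ∪ Z = {1,2,4,5,6,8,9,10,11,12,13}
Zᶜ ∪ (Y ∪ Z) = {1,2,3,4,5,6,7,8,9,10,11,12,13,14,15}
X △ (Zᶜ ∪ (Y ∪ Z)) = {2,3,7,8,14,15}
(X △ (Zᶜ ∪ (Y ∪ Z))) \ Z = {3,7,14,15}
(Z ∪ Y) ∩ ((X △ (Zᶜ ∪ (Y ∪ Z))) \ Z) = {}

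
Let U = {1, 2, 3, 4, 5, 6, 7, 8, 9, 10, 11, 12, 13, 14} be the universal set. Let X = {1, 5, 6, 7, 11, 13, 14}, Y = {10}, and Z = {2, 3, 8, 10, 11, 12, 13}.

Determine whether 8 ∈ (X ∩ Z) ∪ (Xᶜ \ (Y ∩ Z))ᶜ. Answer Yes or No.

No

8 ∉ X and 8 ∈ Z, so 8 ∉ X ∩ Z
8 ∉ X, so 8 ∈ Xᶜ
8 ∉ Y and 8 ∈ Z, so 8 ∉ Y ∩ Z
8 ∈ Xᶜ and 8 ∉ (Y ∩ Z), so 8 ∈ Xᶜ \ (Y ∩ Z)
8 ∉ (Xᶜ \ (Y ∩ Z))ᶜ since 8 ∈ (Xᶜ \ (Y ∩ Z))
8 ∉ (X ∩ Z) and 8 ∉ (Xᶜ \ (Y ∩ Z))ᶜ, so 8 ∉ (X ∩ Z) ∪ (Xᶜ \ (Y ∩ Z))ᶜ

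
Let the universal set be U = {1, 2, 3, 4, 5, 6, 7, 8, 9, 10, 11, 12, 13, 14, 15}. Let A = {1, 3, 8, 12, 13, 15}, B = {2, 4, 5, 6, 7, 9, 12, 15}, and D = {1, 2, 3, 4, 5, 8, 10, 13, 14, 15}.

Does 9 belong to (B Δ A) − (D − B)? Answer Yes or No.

9 ∈ B and 9 ∉ A, so 9 ∈ B Δ A
9 ∉ D and 9 ∈ B, so 9 ∉ D − B
9 ∈ (B Δ A) and 9 ∉ (D − B), so 9 ∈ (B Δ A) − (D − B)

Yes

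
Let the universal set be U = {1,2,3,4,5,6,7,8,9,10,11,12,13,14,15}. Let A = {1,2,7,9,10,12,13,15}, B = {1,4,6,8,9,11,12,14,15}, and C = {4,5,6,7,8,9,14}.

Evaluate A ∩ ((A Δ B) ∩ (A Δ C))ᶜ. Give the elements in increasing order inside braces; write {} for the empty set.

A Δ B = {2,4,6,7,8,10,11,13,14}
A Δ C = {1,2,4,5,6,8,10,12,13,14,15}
(A Δ B) ∩ (A Δ C) = {2,4,6,8,10,13,14}
((A Δ B) ∩ (A Δ C))ᶜ = {1,3,5,7,9,11,12,15}
A ∩ ((A Δ B) ∩ (A Δ C))ᶜ = {1,7,9,12,15}

{1,7,9,12,15}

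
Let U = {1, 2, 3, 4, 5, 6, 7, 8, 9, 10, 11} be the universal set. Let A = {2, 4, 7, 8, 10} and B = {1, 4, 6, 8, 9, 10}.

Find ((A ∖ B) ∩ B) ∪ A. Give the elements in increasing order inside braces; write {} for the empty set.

A ∖ B = {2, 7}
(A ∖ B) ∩ B = {}
((A ∖ B) ∩ B) ∪ A = {2, 4, 7, 8, 10}

{2, 4, 7, 8, 10}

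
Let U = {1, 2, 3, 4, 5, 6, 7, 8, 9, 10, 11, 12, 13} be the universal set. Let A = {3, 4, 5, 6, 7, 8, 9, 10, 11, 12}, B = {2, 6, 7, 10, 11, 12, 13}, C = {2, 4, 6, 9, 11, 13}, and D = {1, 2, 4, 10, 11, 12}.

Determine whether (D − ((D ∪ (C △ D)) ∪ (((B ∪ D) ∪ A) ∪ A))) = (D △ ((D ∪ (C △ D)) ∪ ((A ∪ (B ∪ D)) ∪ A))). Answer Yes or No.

C △ D = {1, 6, 9, 10, 12, 13}
D ∪ (C △ D) = {1, 2, 4, 6, 9, 10, 11, 12, 13}
B ∪ D = {1, 2, 4, 6, 7, 10, 11, 12, 13}
(B ∪ D) ∪ A = {1, 2, 3, 4, 5, 6, 7, 8, 9, 10, 11, 12, 13}
((B ∪ D) ∪ A) ∪ A = {1, 2, 3, 4, 5, 6, 7, 8, 9, 10, 11, 12, 13}
(D ∪ (C △ D)) ∪ (((B ∪ D) ∪ A) ∪ A) = {1, 2, 3, 4, 5, 6, 7, 8, 9, 10, 11, 12, 13}
D − ((D ∪ (C △ D)) ∪ (((B ∪ D) ∪ A) ∪ A)) = {}
A ∪ (B ∪ D) = {1, 2, 3, 4, 5, 6, 7, 8, 9, 10, 11, 12, 13}
(A ∪ (B ∪ D)) ∪ A = {1, 2, 3, 4, 5, 6, 7, 8, 9, 10, 11, 12, 13}
(D ∪ (C △ D)) ∪ ((A ∪ (B ∪ D)) ∪ A) = {1, 2, 3, 4, 5, 6, 7, 8, 9, 10, 11, 12, 13}
D △ ((D ∪ (C △ D)) ∪ ((A ∪ (B ∪ D)) ∪ A)) = {3, 5, 6, 7, 8, 9, 13}
3 ∈ D △ ((D ∪ (C △ D)) ∪ ((A ∪ (B ∪ D)) ∪ A)) but 3 ∉ D − ((D ∪ (C △ D)) ∪ (((B ∪ D) ∪ A) ∪ A)), so they differ.

No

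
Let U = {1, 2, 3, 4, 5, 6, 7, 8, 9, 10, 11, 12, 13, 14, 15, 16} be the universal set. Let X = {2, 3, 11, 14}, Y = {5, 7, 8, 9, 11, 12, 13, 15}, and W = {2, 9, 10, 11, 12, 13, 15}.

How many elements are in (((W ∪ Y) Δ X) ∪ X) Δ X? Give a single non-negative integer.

W ∪ Y = {2, 5, 7, 8, 9, 10, 11, 12, 13, 15}
(W ∪ Y) Δ X = {3, 5, 7, 8, 9, 10, 12, 13, 14, 15}
((W ∪ Y) Δ X) ∪ X = {2, 3, 5, 7, 8, 9, 10, 11, 12, 13, 14, 15}
(((W ∪ Y) Δ X) ∪ X) Δ X = {5, 7, 8, 9, 10, 12, 13, 15}
|(((W ∪ Y) Δ X) ∪ X) Δ X| = 8

8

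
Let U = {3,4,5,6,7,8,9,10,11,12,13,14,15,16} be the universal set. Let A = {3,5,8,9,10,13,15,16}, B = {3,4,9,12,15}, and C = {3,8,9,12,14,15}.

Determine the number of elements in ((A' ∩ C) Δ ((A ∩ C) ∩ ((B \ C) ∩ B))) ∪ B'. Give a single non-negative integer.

A' = {4,6,7,11,12,14}
A' ∩ C = {12,14}
A ∩ C = {3,8,9,15}
B \ C = {4}
(B \ C) ∩ B = {4}
(A ∩ C) ∩ ((B \ C) ∩ B) = {}
(A' ∩ C) Δ ((A ∩ C) ∩ ((B \ C) ∩ B)) = {12,14}
B' = {5,6,7,8,10,11,13,14,16}
((A' ∩ C) Δ ((A ∩ C) ∩ ((B \ C) ∩ B))) ∪ B' = {5,6,7,8,10,11,12,13,14,16}
|((A' ∩ C) Δ ((A ∩ C) ∩ ((B \ C) ∩ B))) ∪ B'| = 10

10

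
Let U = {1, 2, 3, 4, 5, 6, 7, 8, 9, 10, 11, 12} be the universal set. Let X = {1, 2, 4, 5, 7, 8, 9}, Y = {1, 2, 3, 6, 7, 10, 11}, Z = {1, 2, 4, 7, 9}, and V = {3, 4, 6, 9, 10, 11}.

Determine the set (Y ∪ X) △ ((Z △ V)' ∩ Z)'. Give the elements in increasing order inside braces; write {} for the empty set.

{4, 9, 12}

Y ∪ X = {1, 2, 3, 4, 5, 6, 7, 8, 9, 10, 11}
Z △ V = {1, 2, 3, 6, 7, 10, 11}
(Z △ V)' = {4, 5, 8, 9, 12}
(Z △ V)' ∩ Z = {4, 9}
((Z △ V)' ∩ Z)' = {1, 2, 3, 5, 6, 7, 8, 10, 11, 12}
(Y ∪ X) △ ((Z △ V)' ∩ Z)' = {4, 9, 12}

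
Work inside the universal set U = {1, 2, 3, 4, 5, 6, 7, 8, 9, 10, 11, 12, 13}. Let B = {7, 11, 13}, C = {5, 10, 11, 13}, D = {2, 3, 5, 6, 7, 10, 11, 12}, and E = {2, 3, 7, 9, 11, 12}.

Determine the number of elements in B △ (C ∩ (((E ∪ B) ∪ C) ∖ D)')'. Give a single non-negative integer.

E ∪ B = {2, 3, 7, 9, 11, 12, 13}
(E ∪ B) ∪ C = {2, 3, 5, 7, 9, 10, 11, 12, 13}
((E ∪ B) ∪ C) ∖ D = {9, 13}
(((E ∪ B) ∪ C) ∖ D)' = {1, 2, 3, 4, 5, 6, 7, 8, 10, 11, 12}
C ∩ (((E ∪ B) ∪ C) ∖ D)' = {5, 10, 11}
(C ∩ (((E ∪ B) ∪ C) ∖ D)')' = {1, 2, 3, 4, 6, 7, 8, 9, 12, 13}
B △ (C ∩ (((E ∪ B) ∪ C) ∖ D)')' = {1, 2, 3, 4, 6, 8, 9, 11, 12}
|B △ (C ∩ (((E ∪ B) ∪ C) ∖ D)')'| = 9

9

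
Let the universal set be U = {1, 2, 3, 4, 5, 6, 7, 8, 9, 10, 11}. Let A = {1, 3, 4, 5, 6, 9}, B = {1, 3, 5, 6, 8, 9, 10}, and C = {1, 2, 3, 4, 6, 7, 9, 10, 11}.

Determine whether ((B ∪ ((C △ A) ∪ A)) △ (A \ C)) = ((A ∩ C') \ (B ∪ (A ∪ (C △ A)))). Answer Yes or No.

No

C △ A = {2, 5, 7, 10, 11}
(C △ A) ∪ A = {1, 2, 3, 4, 5, 6, 7, 9, 10, 11}
B ∪ ((C △ A) ∪ A) = {1, 2, 3, 4, 5, 6, 7, 8, 9, 10, 11}
A \ C = {5}
(B ∪ ((C △ A) ∪ A)) △ (A \ C) = {1, 2, 3, 4, 6, 7, 8, 9, 10, 11}
C' = {5, 8}
A ∩ C' = {5}
A ∪ (C △ A) = {1, 2, 3, 4, 5, 6, 7, 9, 10, 11}
B ∪ (A ∪ (C △ A)) = {1, 2, 3, 4, 5, 6, 7, 8, 9, 10, 11}
(A ∩ C') \ (B ∪ (A ∪ (C △ A))) = {}
1 ∈ (B ∪ ((C △ A) ∪ A)) △ (A \ C) but 1 ∉ (A ∩ C') \ (B ∪ (A ∪ (C △ A))), so they differ.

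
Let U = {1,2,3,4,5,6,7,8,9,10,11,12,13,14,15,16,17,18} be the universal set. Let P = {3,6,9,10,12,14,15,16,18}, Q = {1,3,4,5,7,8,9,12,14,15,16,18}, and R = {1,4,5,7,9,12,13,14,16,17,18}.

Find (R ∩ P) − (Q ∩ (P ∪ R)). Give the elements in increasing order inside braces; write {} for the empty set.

{}

R ∩ P = {9,12,14,16,18}
P ∪ R = {1,3,4,5,6,7,9,10,12,13,14,15,16,17,18}
Q ∩ (P ∪ R) = {1,3,4,5,7,9,12,14,15,16,18}
(R ∩ P) − (Q ∩ (P ∪ R)) = {}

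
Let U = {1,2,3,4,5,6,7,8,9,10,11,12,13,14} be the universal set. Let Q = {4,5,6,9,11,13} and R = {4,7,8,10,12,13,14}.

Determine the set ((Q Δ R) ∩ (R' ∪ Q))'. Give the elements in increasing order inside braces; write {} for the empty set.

{1,2,3,4,7,8,10,12,13,14}

Q Δ R = {5,6,7,8,9,10,11,12,14}
R' = {1,2,3,5,6,9,11}
R' ∪ Q = {1,2,3,4,5,6,9,11,13}
(Q Δ R) ∩ (R' ∪ Q) = {5,6,9,11}
((Q Δ R) ∩ (R' ∪ Q))' = {1,2,3,4,7,8,10,12,13,14}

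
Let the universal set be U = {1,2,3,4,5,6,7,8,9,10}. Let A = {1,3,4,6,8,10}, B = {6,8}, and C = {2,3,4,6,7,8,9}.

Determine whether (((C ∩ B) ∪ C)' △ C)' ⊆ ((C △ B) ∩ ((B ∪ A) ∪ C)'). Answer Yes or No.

C ∩ B = {6,8}
(C ∩ B) ∪ C = {2,3,4,6,7,8,9}
((C ∩ B) ∪ C)' = {1,5,10}
((C ∩ B) ∪ C)' △ C = {1,2,3,4,5,6,7,8,9,10}
(((C ∩ B) ∪ C)' △ C)' = {}
C △ B = {2,3,4,7,9}
B ∪ A = {1,3,4,6,8,10}
(B ∪ A) ∪ C = {1,2,3,4,6,7,8,9,10}
((B ∪ A) ∪ C)' = {5}
(C △ B) ∩ ((B ∪ A) ∪ C)' = {}
Every element of {} is in {}, so (((C ∩ B) ∪ C)' △ C)' ⊆ (C △ B) ∩ ((B ∪ A) ∪ C)'.

Yes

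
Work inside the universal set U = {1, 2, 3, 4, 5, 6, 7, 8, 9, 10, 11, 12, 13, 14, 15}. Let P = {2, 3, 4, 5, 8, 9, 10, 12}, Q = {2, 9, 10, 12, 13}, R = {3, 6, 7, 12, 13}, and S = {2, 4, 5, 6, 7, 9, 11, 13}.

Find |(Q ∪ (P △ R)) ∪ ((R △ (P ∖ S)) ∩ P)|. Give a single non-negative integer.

P △ R = {2, 4, 5, 6, 7, 8, 9, 10, 13}
Q ∪ (P △ R) = {2, 4, 5, 6, 7, 8, 9, 10, 12, 13}
P ∖ S = {3, 8, 10, 12}
R △ (P ∖ S) = {6, 7, 8, 10, 13}
(R △ (P ∖ S)) ∩ P = {8, 10}
(Q ∪ (P △ R)) ∪ ((R △ (P ∖ S)) ∩ P) = {2, 4, 5, 6, 7, 8, 9, 10, 12, 13}
|(Q ∪ (P △ R)) ∪ ((R △ (P ∖ S)) ∩ P)| = 10

10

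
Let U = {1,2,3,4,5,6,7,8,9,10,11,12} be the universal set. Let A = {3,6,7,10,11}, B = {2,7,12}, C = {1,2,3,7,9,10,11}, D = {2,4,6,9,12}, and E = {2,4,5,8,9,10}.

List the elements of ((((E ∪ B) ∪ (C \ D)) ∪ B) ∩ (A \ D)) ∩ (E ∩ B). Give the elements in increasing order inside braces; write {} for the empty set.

E ∪ B = {2,4,5,7,8,9,10,12}
C \ D = {1,3,7,10,11}
(E ∪ B) ∪ (C \ D) = {1,2,3,4,5,7,8,9,10,11,12}
((E ∪ B) ∪ (C \ D)) ∪ B = {1,2,3,4,5,7,8,9,10,11,12}
A \ D = {3,7,10,11}
(((E ∪ B) ∪ (C \ D)) ∪ B) ∩ (A \ D) = {3,7,10,11}
E ∩ B = {2}
((((E ∪ B) ∪ (C \ D)) ∪ B) ∩ (A \ D)) ∩ (E ∩ B) = {}

{}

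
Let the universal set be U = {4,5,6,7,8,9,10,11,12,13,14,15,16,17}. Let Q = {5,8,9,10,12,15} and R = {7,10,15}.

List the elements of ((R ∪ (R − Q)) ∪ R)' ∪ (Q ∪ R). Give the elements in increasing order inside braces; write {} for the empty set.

{4,5,6,7,8,9,10,11,12,13,14,15,16,17}

R − Q = {7}
R ∪ (R − Q) = {7,10,15}
(R ∪ (R − Q)) ∪ R = {7,10,15}
((R ∪ (R − Q)) ∪ R)' = {4,5,6,8,9,11,12,13,14,16,17}
Q ∪ R = {5,7,8,9,10,12,15}
((R ∪ (R − Q)) ∪ R)' ∪ (Q ∪ R) = {4,5,6,7,8,9,10,11,12,13,14,15,16,17}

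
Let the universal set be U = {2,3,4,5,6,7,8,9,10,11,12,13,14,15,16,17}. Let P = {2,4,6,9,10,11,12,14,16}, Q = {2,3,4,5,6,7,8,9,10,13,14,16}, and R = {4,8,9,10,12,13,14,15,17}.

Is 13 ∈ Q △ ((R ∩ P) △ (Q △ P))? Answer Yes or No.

13 ∈ R and 13 ∉ P, so 13 ∉ R ∩ P
13 ∈ Q and 13 ∉ P, so 13 ∈ Q △ P
13 ∉ (R ∩ P) and 13 ∈ (Q △ P), so 13 ∈ (R ∩ P) △ (Q △ P)
13 ∈ Q and 13 ∈ ((R ∩ P) △ (Q △ P)), so 13 ∉ Q △ ((R ∩ P) △ (Q △ P))

No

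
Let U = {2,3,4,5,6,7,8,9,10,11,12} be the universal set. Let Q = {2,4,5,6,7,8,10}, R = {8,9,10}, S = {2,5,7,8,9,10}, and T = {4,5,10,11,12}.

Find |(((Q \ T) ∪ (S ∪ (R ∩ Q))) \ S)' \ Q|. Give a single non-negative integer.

Q \ T = {2,6,7,8}
R ∩ Q = {8,10}
S ∪ (R ∩ Q) = {2,5,7,8,9,10}
(Q \ T) ∪ (S ∪ (R ∩ Q)) = {2,5,6,7,8,9,10}
((Q \ T) ∪ (S ∪ (R ∩ Q))) \ S = {6}
(((Q \ T) ∪ (S ∪ (R ∩ Q))) \ S)' = {2,3,4,5,7,8,9,10,11,12}
(((Q \ T) ∪ (S ∪ (R ∩ Q))) \ S)' \ Q = {3,9,11,12}
|(((Q \ T) ∪ (S ∪ (R ∩ Q))) \ S)' \ Q| = 4

4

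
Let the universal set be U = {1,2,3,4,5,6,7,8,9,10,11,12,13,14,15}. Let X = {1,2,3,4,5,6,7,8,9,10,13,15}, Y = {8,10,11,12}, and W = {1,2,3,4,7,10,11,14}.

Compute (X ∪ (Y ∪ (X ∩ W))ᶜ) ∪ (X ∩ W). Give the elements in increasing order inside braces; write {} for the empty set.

X ∩ W = {1,2,3,4,7,10}
Y ∪ (X ∩ W) = {1,2,3,4,7,8,10,11,12}
(Y ∪ (X ∩ W))ᶜ = {5,6,9,13,14,15}
X ∪ (Y ∪ (X ∩ W))ᶜ = {1,2,3,4,5,6,7,8,9,10,13,14,15}
(X ∪ (Y ∪ (X ∩ W))ᶜ) ∪ (X ∩ W) = {1,2,3,4,5,6,7,8,9,10,13,14,15}

{1,2,3,4,5,6,7,8,9,10,13,14,15}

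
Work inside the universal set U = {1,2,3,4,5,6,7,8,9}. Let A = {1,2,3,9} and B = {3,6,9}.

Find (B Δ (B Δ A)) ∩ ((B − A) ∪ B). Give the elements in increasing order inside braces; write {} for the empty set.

{3,9}

B Δ A = {1,2,6}
B Δ (B Δ A) = {1,2,3,9}
B − A = {6}
(B − A) ∪ B = {3,6,9}
(B Δ (B Δ A)) ∩ ((B − A) ∪ B) = {3,9}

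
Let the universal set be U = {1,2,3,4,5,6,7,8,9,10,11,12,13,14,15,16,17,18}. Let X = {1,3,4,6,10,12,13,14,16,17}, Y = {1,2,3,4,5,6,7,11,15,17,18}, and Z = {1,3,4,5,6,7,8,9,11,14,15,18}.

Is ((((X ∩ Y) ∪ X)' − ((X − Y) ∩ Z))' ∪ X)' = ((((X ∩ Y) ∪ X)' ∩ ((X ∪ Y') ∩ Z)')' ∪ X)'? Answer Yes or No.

No

X ∩ Y = {1,3,4,6,17}
(X ∩ Y) ∪ X = {1,3,4,6,10,12,13,14,16,17}
((X ∩ Y) ∪ X)' = {2,5,7,8,9,11,15,18}
X − Y = {10,12,13,14,16}
(X − Y) ∩ Z = {14}
((X ∩ Y) ∪ X)' − ((X − Y) ∩ Z) = {2,5,7,8,9,11,15,18}
(((X ∩ Y) ∪ X)' − ((X − Y) ∩ Z))' = {1,3,4,6,10,12,13,14,16,17}
(((X ∩ Y) ∪ X)' − ((X − Y) ∩ Z))' ∪ X = {1,3,4,6,10,12,13,14,16,17}
((((X ∩ Y) ∪ X)' − ((X − Y) ∩ Z))' ∪ X)' = {2,5,7,8,9,11,15,18}
Y' = {8,9,10,12,13,14,16}
X ∪ Y' = {1,3,4,6,8,9,10,12,13,14,16,17}
(X ∪ Y') ∩ Z = {1,3,4,6,8,9,14}
((X ∪ Y') ∩ Z)' = {2,5,7,10,11,12,13,15,16,17,18}
((X ∩ Y) ∪ X)' ∩ ((X ∪ Y') ∩ Z)' = {2,5,7,11,15,18}
(((X ∩ Y) ∪ X)' ∩ ((X ∪ Y') ∩ Z)')' = {1,3,4,6,8,9,10,12,13,14,16,17}
(((X ∩ Y) ∪ X)' ∩ ((X ∪ Y') ∩ Z)')' ∪ X = {1,3,4,6,8,9,10,12,13,14,16,17}
((((X ∩ Y) ∪ X)' ∩ ((X ∪ Y') ∩ Z)')' ∪ X)' = {2,5,7,11,15,18}
8 ∈ ((((X ∩ Y) ∪ X)' − ((X − Y) ∩ Z))' ∪ X)' but 8 ∉ ((((X ∩ Y) ∪ X)' ∩ ((X ∪ Y') ∩ Z)')' ∪ X)', so they differ.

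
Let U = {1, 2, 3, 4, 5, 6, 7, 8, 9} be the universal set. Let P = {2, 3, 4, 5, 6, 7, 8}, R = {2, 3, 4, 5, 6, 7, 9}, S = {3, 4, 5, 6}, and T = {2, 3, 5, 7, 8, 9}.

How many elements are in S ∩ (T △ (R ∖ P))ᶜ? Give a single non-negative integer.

R ∖ P = {9}
T △ (R ∖ P) = {2, 3, 5, 7, 8}
(T △ (R ∖ P))ᶜ = {1, 4, 6, 9}
S ∩ (T △ (R ∖ P))ᶜ = {4, 6}
|S ∩ (T △ (R ∖ P))ᶜ| = 2

2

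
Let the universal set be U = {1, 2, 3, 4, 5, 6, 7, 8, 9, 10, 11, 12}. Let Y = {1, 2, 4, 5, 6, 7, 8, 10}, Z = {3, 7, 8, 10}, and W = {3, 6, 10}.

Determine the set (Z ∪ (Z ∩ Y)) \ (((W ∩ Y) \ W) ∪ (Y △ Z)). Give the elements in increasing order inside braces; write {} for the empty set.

{7, 8, 10}

Z ∩ Y = {7, 8, 10}
Z ∪ (Z ∩ Y) = {3, 7, 8, 10}
W ∩ Y = {6, 10}
(W ∩ Y) \ W = {}
Y △ Z = {1, 2, 3, 4, 5, 6}
((W ∩ Y) \ W) ∪ (Y △ Z) = {1, 2, 3, 4, 5, 6}
(Z ∪ (Z ∩ Y)) \ (((W ∩ Y) \ W) ∪ (Y △ Z)) = {7, 8, 10}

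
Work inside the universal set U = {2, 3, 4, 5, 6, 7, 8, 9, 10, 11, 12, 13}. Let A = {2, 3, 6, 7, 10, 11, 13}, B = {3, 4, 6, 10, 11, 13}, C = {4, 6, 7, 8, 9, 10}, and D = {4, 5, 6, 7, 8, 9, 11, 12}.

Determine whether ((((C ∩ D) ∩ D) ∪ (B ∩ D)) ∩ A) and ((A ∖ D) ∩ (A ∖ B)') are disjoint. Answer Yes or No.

Yes

C ∩ D = {4, 6, 7, 8, 9}
(C ∩ D) ∩ D = {4, 6, 7, 8, 9}
B ∩ D = {4, 6, 11}
((C ∩ D) ∩ D) ∪ (B ∩ D) = {4, 6, 7, 8, 9, 11}
(((C ∩ D) ∩ D) ∪ (B ∩ D)) ∩ A = {6, 7, 11}
A ∖ D = {2, 3, 10, 13}
A ∖ B = {2, 7}
(A ∖ B)' = {3, 4, 5, 6, 8, 9, 10, 11, 12, 13}
(A ∖ D) ∩ (A ∖ B)' = {3, 10, 13}
{6, 7, 11} and {3, 10, 13} share no elements.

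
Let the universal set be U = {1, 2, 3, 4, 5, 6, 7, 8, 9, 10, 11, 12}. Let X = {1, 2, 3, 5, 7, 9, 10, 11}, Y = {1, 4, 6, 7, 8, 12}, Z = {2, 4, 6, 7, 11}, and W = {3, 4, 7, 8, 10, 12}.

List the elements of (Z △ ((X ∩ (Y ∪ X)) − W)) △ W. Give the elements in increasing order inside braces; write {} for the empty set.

{1, 3, 5, 6, 8, 9, 10, 12}

Y ∪ X = {1, 2, 3, 4, 5, 6, 7, 8, 9, 10, 11, 12}
X ∩ (Y ∪ X) = {1, 2, 3, 5, 7, 9, 10, 11}
(X ∩ (Y ∪ X)) − W = {1, 2, 5, 9, 11}
Z △ ((X ∩ (Y ∪ X)) − W) = {1, 4, 5, 6, 7, 9}
(Z △ ((X ∩ (Y ∪ X)) − W)) △ W = {1, 3, 5, 6, 8, 9, 10, 12}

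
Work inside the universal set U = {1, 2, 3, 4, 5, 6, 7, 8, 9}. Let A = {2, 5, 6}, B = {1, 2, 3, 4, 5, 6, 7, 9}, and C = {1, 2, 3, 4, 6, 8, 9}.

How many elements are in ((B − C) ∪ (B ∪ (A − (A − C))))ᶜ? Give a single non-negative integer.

B − C = {5, 7}
A − C = {5}
A − (A − C) = {2, 6}
B ∪ (A − (A − C)) = {1, 2, 3, 4, 5, 6, 7, 9}
(B − C) ∪ (B ∪ (A − (A − C))) = {1, 2, 3, 4, 5, 6, 7, 9}
((B − C) ∪ (B ∪ (A − (A − C))))ᶜ = {8}
|((B − C) ∪ (B ∪ (A − (A − C))))ᶜ| = 1

1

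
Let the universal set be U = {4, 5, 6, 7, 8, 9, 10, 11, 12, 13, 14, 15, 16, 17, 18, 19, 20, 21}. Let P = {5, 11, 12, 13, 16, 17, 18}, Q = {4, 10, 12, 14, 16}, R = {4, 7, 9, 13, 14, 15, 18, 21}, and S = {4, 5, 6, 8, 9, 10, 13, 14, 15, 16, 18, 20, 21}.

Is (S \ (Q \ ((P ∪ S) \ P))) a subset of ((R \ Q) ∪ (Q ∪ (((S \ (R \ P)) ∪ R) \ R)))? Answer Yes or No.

Yes

P ∪ S = {4, 5, 6, 8, 9, 10, 11, 12, 13, 14, 15, 16, 17, 18, 20, 21}
(P ∪ S) \ P = {4, 6, 8, 9, 10, 14, 15, 20, 21}
Q \ ((P ∪ S) \ P) = {12, 16}
S \ (Q \ ((P ∪ S) \ P)) = {4, 5, 6, 8, 9, 10, 13, 14, 15, 18, 20, 21}
R \ Q = {7, 9, 13, 15, 18, 21}
R \ P = {4, 7, 9, 14, 15, 21}
S \ (R \ P) = {5, 6, 8, 10, 13, 16, 18, 20}
(S \ (R \ P)) ∪ R = {4, 5, 6, 7, 8, 9, 10, 13, 14, 15, 16, 18, 20, 21}
((S \ (R \ P)) ∪ R) \ R = {5, 6, 8, 10, 16, 20}
Q ∪ (((S \ (R \ P)) ∪ R) \ R) = {4, 5, 6, 8, 10, 12, 14, 16, 20}
(R \ Q) ∪ (Q ∪ (((S \ (R \ P)) ∪ R) \ R)) = {4, 5, 6, 7, 8, 9, 10, 12, 13, 14, 15, 16, 18, 20, 21}
Every element of {4, 5, 6, 8, 9, 10, 13, 14, 15, 18, 20, 21} is in {4, 5, 6, 7, 8, 9, 10, 12, 13, 14, 15, 16, 18, 20, 21}, so S \ (Q \ ((P ∪ S) \ P)) ⊆ (R \ Q) ∪ (Q ∪ (((S \ (R \ P)) ∪ R) \ R)).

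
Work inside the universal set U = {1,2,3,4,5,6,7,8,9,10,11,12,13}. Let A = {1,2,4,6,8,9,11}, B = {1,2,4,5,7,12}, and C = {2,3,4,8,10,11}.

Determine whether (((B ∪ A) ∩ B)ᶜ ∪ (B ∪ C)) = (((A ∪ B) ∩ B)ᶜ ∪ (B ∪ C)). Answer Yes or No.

B ∪ A = {1,2,4,5,6,7,8,9,11,12}
(B ∪ A) ∩ B = {1,2,4,5,7,12}
((B ∪ A) ∩ B)ᶜ = {3,6,8,9,10,11,13}
B ∪ C = {1,2,3,4,5,7,8,10,11,12}
((B ∪ A) ∩ B)ᶜ ∪ (B ∪ C) = {1,2,3,4,5,6,7,8,9,10,11,12,13}
A ∪ B = {1,2,4,5,6,7,8,9,11,12}
(A ∪ B) ∩ B = {1,2,4,5,7,12}
((A ∪ B) ∩ B)ᶜ = {3,6,8,9,10,11,13}
((A ∪ B) ∩ B)ᶜ ∪ (B ∪ C) = {1,2,3,4,5,6,7,8,9,10,11,12,13}
Both equal {1,2,3,4,5,6,7,8,9,10,11,12,13}, so ((B ∪ A) ∩ B)ᶜ ∪ (B ∪ C) = ((A ∪ B) ∩ B)ᶜ ∪ (B ∪ C).

Yes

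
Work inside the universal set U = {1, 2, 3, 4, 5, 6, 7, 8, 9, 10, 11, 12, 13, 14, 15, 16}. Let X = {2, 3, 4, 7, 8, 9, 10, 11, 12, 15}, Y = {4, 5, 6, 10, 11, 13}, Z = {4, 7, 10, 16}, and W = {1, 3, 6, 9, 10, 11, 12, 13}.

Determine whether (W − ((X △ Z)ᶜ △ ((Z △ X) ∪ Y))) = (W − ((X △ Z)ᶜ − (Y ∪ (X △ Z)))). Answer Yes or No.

X △ Z = {2, 3, 8, 9, 11, 12, 15, 16}
(X △ Z)ᶜ = {1, 4, 5, 6, 7, 10, 13, 14}
Z △ X = {2, 3, 8, 9, 11, 12, 15, 16}
(Z △ X) ∪ Y = {2, 3, 4, 5, 6, 8, 9, 10, 11, 12, 13, 15, 16}
(X △ Z)ᶜ △ ((Z △ X) ∪ Y) = {1, 2, 3, 7, 8, 9, 11, 12, 14, 15, 16}
W − ((X △ Z)ᶜ △ ((Z △ X) ∪ Y)) = {6, 10, 13}
Y ∪ (X △ Z) = {2, 3, 4, 5, 6, 8, 9, 10, 11, 12, 13, 15, 16}
(X △ Z)ᶜ − (Y ∪ (X △ Z)) = {1, 7, 14}
W − ((X △ Z)ᶜ − (Y ∪ (X △ Z))) = {3, 6, 9, 10, 11, 12, 13}
3 ∈ W − ((X △ Z)ᶜ − (Y ∪ (X △ Z))) but 3 ∉ W − ((X △ Z)ᶜ △ ((Z △ X) ∪ Y)), so they differ.

No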